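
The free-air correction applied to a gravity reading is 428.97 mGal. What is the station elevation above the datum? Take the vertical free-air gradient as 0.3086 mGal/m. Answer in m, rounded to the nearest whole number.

h = 428.97 / 0.3086 = 1390.05 m

1390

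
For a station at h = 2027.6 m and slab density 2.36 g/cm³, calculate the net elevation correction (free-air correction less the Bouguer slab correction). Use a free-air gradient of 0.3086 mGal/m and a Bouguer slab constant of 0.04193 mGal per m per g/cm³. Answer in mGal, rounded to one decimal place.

425.1

Combined gradient = 0.3086 − 0.04193 × 2.36 = 0.2096452 mGal/m
Combined elevation correction = 0.2096452 × 2027.6 = 425.1 mGal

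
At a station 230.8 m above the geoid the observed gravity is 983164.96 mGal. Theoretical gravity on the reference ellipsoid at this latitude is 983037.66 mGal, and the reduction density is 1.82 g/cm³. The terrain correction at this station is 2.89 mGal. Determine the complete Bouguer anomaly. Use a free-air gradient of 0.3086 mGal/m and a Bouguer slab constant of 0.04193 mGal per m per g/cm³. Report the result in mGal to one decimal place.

183.8

Free-air correction = 0.3086 × 230.8 = 71.22 mGal
Free-air anomaly = 983164.96 − 983037.66 + (71.22) = 198.52 mGal
Bouguer slab correction = 0.04193 × 1.82 × 230.8 = 17.61 mGal
Simple Bouguer anomaly = 198.52 − (17.61) = 180.91 mGal
Complete Bouguer anomaly = 180.91 + 2.89 = 183.80 mGal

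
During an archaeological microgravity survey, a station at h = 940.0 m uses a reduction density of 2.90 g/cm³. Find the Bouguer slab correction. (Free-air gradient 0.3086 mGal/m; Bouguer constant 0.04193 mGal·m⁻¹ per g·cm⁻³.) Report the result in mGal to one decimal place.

114.3

Bouguer slab correction = 0.04193 × 2.90 × 940.0 = 114.3 mGal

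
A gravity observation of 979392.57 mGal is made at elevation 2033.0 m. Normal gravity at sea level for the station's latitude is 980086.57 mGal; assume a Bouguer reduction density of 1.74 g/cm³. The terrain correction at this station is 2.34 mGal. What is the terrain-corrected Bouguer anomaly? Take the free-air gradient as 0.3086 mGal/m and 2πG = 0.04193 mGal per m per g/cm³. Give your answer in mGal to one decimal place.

Free-air correction = 0.3086 × 2033.0 = 627.38 mGal
Free-air anomaly = 979392.57 − 980086.57 + (627.38) = -66.62 mGal
Bouguer slab correction = 0.04193 × 1.74 × 2033.0 = 148.32 mGal
Simple Bouguer anomaly = -66.62 − (148.32) = -214.94 mGal
Complete Bouguer anomaly = -214.94 + 2.34 = -212.60 mGal

-212.6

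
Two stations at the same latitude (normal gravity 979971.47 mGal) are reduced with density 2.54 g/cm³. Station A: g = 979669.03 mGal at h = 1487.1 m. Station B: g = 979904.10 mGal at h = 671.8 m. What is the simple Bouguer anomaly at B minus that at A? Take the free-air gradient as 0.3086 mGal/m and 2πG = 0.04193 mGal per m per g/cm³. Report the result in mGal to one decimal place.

70.3

Δg_SB(A) = 979669.03 − 979971.47 + 0.3086×1487.1 − 0.04193×2.54×1487.1 = -1.90 mGal
Δg_SB(B) = 979904.10 − 979971.47 + 0.3086×671.8 − 0.04193×2.54×671.8 = 68.40 mGal
Difference = 68.40 − (-1.90) = 70.30 mGal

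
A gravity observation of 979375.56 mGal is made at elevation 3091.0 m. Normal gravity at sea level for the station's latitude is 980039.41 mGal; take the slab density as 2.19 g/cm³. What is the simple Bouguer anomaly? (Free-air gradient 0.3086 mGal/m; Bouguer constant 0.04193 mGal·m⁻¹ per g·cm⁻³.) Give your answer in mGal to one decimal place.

6.2

Free-air correction = 0.3086 × 3091.0 = 953.88 mGal
Free-air anomaly = 979375.56 − 980039.41 + (953.88) = 290.03 mGal
Bouguer slab correction = 0.04193 × 2.19 × 3091.0 = 283.84 mGal
Simple Bouguer anomaly = 290.03 − (283.84) = 6.19 mGal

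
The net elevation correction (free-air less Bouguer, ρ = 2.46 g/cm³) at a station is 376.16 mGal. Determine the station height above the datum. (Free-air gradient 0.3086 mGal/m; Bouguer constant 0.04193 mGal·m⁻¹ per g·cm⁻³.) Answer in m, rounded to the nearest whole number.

1831

Combined gradient = 0.3086 − 0.04193 × 2.46 = 0.2054522 mGal/m
h = 376.16 / 0.2054522 = 1830.89 m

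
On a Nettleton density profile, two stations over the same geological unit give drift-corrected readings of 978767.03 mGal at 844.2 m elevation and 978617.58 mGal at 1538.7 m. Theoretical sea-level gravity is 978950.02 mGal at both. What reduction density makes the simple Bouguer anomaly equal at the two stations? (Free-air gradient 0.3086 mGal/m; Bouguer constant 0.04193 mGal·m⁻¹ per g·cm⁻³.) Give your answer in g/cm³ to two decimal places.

2.23

Δg_obs = 978617.58 − 978767.03 = -149.45 mGal over Δh = 1538.7 − 844.2 = 694.5 m
Equal Bouguer anomalies ⇒ Δg_obs + (0.3086 − 0.04193ρ)·Δh = 0
0.3086 − 0.04193ρ = −Δg_obs/Δh = 0.21519
ρ = (0.3086 − 0.21519) / 0.04193 = 2.23 g/cm³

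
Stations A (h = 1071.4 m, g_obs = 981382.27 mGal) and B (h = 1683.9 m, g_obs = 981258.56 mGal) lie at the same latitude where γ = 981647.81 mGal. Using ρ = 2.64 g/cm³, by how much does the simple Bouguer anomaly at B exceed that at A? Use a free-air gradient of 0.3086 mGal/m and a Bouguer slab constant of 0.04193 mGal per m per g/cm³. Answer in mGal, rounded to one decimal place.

-2.5

Δg_SB(A) = 981382.27 − 981647.81 + 0.3086×1071.4 − 0.04193×2.64×1071.4 = -53.50 mGal
Δg_SB(B) = 981258.56 − 981647.81 + 0.3086×1683.9 − 0.04193×2.64×1683.9 = -56.00 mGal
Difference = -56.00 − (-53.50) = -2.50 mGal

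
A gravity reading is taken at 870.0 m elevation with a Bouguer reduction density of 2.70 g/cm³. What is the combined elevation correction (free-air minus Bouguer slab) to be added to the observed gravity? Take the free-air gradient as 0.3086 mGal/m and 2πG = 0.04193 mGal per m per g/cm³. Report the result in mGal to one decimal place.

170.0

Combined gradient = 0.3086 − 0.04193 × 2.70 = 0.1953890 mGal/m
Combined elevation correction = 0.1953890 × 870.0 = 170.0 mGal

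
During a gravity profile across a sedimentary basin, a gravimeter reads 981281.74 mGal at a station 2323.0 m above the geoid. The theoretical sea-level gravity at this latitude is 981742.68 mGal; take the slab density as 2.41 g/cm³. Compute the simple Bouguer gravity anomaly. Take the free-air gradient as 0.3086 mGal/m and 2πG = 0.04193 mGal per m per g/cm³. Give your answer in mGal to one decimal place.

Free-air correction = 0.3086 × 2323.0 = 716.88 mGal
Free-air anomaly = 981281.74 − 981742.68 + (716.88) = 255.94 mGal
Bouguer slab correction = 0.04193 × 2.41 × 2323.0 = 234.74 mGal
Simple Bouguer anomaly = 255.94 − (234.74) = 21.20 mGal

21.2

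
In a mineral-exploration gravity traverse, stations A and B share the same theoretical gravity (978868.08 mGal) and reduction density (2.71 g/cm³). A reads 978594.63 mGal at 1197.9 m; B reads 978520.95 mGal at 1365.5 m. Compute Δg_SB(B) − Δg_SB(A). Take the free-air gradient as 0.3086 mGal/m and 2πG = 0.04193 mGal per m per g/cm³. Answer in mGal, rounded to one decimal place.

Δg_SB(A) = 978594.63 − 978868.08 + 0.3086×1197.9 − 0.04193×2.71×1197.9 = -39.90 mGal
Δg_SB(B) = 978520.95 − 978868.08 + 0.3086×1365.5 − 0.04193×2.71×1365.5 = -80.90 mGal
Difference = -80.90 − (-39.90) = -41.00 mGal

-41.0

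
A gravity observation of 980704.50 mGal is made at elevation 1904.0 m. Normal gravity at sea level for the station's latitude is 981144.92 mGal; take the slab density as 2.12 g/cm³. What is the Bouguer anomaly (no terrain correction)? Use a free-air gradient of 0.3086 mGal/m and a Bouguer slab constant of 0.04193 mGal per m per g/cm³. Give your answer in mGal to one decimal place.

Free-air correction = 0.3086 × 1904.0 = 587.57 mGal
Free-air anomaly = 980704.50 − 981144.92 + (587.57) = 147.15 mGal
Bouguer slab correction = 0.04193 × 2.12 × 1904.0 = 169.25 mGal
Simple Bouguer anomaly = 147.15 − (169.25) = -22.10 mGal

-22.1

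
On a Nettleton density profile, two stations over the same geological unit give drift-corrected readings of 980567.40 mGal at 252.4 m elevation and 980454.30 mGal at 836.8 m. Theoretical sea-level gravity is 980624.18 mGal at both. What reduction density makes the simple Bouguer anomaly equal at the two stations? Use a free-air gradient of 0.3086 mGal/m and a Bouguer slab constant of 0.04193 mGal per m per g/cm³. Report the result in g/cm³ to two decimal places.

2.74

Δg_obs = 980454.30 − 980567.40 = -113.10 mGal over Δh = 836.8 − 252.4 = 584.4 m
Equal Bouguer anomalies ⇒ Δg_obs + (0.3086 − 0.04193ρ)·Δh = 0
0.3086 − 0.04193ρ = −Δg_obs/Δh = 0.19353
ρ = (0.3086 − 0.19353) / 0.04193 = 2.74 g/cm³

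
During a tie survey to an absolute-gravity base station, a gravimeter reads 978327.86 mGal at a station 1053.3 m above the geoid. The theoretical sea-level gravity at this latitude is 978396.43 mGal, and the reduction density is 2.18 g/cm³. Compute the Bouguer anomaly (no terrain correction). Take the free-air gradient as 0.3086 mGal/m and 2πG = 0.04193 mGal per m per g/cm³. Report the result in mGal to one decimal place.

160.2

Free-air correction = 0.3086 × 1053.3 = 325.05 mGal
Free-air anomaly = 978327.86 − 978396.43 + (325.05) = 256.48 mGal
Bouguer slab correction = 0.04193 × 2.18 × 1053.3 = 96.28 mGal
Simple Bouguer anomaly = 256.48 − (96.28) = 160.20 mGal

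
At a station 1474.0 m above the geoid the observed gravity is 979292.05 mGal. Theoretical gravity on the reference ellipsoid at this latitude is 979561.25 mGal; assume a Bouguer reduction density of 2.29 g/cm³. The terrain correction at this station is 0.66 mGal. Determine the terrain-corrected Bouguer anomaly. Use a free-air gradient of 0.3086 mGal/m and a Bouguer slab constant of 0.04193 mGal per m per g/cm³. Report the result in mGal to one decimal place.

Free-air correction = 0.3086 × 1474.0 = 454.88 mGal
Free-air anomaly = 979292.05 − 979561.25 + (454.88) = 185.68 mGal
Bouguer slab correction = 0.04193 × 2.29 × 1474.0 = 141.53 mGal
Simple Bouguer anomaly = 185.68 − (141.53) = 44.15 mGal
Complete Bouguer anomaly = 44.15 + 0.66 = 44.81 mGal

44.8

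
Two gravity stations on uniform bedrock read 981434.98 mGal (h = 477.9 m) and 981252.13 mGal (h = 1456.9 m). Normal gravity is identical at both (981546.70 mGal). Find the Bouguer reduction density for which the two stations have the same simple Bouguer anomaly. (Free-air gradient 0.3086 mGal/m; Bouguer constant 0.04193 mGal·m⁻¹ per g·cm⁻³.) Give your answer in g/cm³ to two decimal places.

Δg_obs = 981252.13 − 981434.98 = -182.85 mGal over Δh = 1456.9 − 477.9 = 979.0 m
Equal Bouguer anomalies ⇒ Δg_obs + (0.3086 − 0.04193ρ)·Δh = 0
0.3086 − 0.04193ρ = −Δg_obs/Δh = 0.18677
ρ = (0.3086 − 0.18677) / 0.04193 = 2.91 g/cm³

2.91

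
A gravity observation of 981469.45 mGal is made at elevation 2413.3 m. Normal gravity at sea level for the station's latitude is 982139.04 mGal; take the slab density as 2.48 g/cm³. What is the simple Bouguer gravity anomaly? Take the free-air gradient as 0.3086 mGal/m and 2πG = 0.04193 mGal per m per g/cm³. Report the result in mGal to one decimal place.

-175.8

Free-air correction = 0.3086 × 2413.3 = 744.74 mGal
Free-air anomaly = 981469.45 − 982139.04 + (744.74) = 75.15 mGal
Bouguer slab correction = 0.04193 × 2.48 × 2413.3 = 250.95 mGal
Simple Bouguer anomaly = 75.15 − (250.95) = -175.80 mGal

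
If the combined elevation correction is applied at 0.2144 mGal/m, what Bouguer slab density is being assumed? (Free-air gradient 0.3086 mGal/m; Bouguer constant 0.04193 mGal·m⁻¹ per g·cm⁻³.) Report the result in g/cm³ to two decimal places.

2.25

0.2144 = 0.3086 − 0.04193 × ρ
ρ = (0.3086 − 0.2144) / 0.04193 = 2.25 g/cm³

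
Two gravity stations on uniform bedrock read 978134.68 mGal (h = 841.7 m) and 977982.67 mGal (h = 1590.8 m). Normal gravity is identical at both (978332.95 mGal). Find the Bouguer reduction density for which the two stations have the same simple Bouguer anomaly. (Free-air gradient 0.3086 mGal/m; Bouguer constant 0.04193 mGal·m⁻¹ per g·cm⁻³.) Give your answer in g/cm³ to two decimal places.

Δg_obs = 977982.67 − 978134.68 = -152.01 mGal over Δh = 1590.8 − 841.7 = 749.1 m
Equal Bouguer anomalies ⇒ Δg_obs + (0.3086 − 0.04193ρ)·Δh = 0
0.3086 − 0.04193ρ = −Δg_obs/Δh = 0.20292
ρ = (0.3086 − 0.20292) / 0.04193 = 2.52 g/cm³

2.52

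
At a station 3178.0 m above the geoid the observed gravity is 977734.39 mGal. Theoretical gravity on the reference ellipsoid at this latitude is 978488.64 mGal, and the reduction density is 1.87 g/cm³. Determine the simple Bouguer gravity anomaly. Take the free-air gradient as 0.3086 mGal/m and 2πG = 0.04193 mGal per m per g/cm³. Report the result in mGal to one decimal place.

-22.7

Free-air correction = 0.3086 × 3178.0 = 980.73 mGal
Free-air anomaly = 977734.39 − 978488.64 + (980.73) = 226.48 mGal
Bouguer slab correction = 0.04193 × 1.87 × 3178.0 = 249.18 mGal
Simple Bouguer anomaly = 226.48 − (249.18) = -22.70 mGal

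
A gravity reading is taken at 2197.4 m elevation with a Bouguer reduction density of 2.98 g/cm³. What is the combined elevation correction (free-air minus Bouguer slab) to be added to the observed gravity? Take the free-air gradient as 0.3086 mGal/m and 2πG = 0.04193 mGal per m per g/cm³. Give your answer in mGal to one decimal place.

403.5

Combined gradient = 0.3086 − 0.04193 × 2.98 = 0.1836486 mGal/m
Combined elevation correction = 0.1836486 × 2197.4 = 403.5 mGal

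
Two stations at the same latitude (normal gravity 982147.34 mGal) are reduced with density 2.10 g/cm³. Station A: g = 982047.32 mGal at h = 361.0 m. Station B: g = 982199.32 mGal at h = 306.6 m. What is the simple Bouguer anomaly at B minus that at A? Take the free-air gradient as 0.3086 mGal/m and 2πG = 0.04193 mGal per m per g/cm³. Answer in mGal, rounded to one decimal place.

140.0

Δg_SB(A) = 982047.32 − 982147.34 + 0.3086×361.0 − 0.04193×2.10×361.0 = -20.40 mGal
Δg_SB(B) = 982199.32 − 982147.34 + 0.3086×306.6 − 0.04193×2.10×306.6 = 119.60 mGal
Difference = 119.60 − (-20.40) = 140.00 mGal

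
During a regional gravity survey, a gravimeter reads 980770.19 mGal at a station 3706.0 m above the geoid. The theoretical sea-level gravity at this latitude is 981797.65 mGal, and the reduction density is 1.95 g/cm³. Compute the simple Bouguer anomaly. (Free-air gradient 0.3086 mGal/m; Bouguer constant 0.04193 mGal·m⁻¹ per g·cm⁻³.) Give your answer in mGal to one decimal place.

Free-air correction = 0.3086 × 3706.0 = 1143.67 mGal
Free-air anomaly = 980770.19 − 981797.65 + (1143.67) = 116.21 mGal
Bouguer slab correction = 0.04193 × 1.95 × 3706.0 = 303.02 mGal
Simple Bouguer anomaly = 116.21 − (303.02) = -186.81 mGal

-186.8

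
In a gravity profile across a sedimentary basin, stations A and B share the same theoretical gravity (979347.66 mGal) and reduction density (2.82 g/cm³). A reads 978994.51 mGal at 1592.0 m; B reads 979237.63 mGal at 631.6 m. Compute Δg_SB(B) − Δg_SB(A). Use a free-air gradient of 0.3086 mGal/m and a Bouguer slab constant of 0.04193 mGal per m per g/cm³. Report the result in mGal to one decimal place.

Δg_SB(A) = 978994.51 − 979347.66 + 0.3086×1592.0 − 0.04193×2.82×1592.0 = -50.10 mGal
Δg_SB(B) = 979237.63 − 979347.66 + 0.3086×631.6 − 0.04193×2.82×631.6 = 10.20 mGal
Difference = 10.20 − (-50.10) = 60.30 mGal

60.3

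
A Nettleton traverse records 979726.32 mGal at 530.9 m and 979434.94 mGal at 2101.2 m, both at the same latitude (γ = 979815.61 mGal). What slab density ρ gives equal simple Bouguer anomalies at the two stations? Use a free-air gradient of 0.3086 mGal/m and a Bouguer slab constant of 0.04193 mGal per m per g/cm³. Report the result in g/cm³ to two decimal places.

Δg_obs = 979434.94 − 979726.32 = -291.38 mGal over Δh = 2101.2 − 530.9 = 1570.3 m
Equal Bouguer anomalies ⇒ Δg_obs + (0.3086 − 0.04193ρ)·Δh = 0
0.3086 − 0.04193ρ = −Δg_obs/Δh = 0.18556
ρ = (0.3086 − 0.18556) / 0.04193 = 2.93 g/cm³

2.93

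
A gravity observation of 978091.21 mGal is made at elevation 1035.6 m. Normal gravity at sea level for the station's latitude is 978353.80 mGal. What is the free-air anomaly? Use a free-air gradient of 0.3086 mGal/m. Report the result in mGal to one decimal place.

57.0

Free-air correction = 0.3086 × 1035.6 = 319.59 mGal
Free-air anomaly = 978091.21 − 978353.80 + (319.59) = 57.00 mGal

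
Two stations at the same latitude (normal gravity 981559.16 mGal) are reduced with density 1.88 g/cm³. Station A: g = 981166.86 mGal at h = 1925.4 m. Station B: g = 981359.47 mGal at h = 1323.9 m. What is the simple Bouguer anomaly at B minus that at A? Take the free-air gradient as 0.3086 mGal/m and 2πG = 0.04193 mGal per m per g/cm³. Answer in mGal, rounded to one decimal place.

Δg_SB(A) = 981166.86 − 981559.16 + 0.3086×1925.4 − 0.04193×1.88×1925.4 = 50.10 mGal
Δg_SB(B) = 981359.47 − 981559.16 + 0.3086×1323.9 − 0.04193×1.88×1323.9 = 104.50 mGal
Difference = 104.50 − (50.10) = 54.40 mGal

54.4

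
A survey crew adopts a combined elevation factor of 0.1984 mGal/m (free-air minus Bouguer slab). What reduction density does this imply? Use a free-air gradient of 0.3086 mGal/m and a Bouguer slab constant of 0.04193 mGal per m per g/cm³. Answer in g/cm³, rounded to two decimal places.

2.63

0.1984 = 0.3086 − 0.04193 × ρ
ρ = (0.3086 − 0.1984) / 0.04193 = 2.63 g/cm³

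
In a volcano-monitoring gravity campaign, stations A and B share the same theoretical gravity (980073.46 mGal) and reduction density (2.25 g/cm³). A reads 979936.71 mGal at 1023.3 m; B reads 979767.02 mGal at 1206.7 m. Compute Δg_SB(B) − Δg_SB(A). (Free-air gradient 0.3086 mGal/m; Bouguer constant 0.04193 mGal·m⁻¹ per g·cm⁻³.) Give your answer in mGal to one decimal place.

-130.4

Δg_SB(A) = 979936.71 − 980073.46 + 0.3086×1023.3 − 0.04193×2.25×1023.3 = 82.50 mGal
Δg_SB(B) = 979767.02 − 980073.46 + 0.3086×1206.7 − 0.04193×2.25×1206.7 = -47.90 mGal
Difference = -47.90 − (82.50) = -130.40 mGal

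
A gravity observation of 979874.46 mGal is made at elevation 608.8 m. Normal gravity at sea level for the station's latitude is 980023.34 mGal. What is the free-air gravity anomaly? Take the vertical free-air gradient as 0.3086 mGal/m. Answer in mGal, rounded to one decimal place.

39.0

Free-air correction = 0.3086 × 608.8 = 187.88 mGal
Free-air anomaly = 979874.46 − 980023.34 + (187.88) = 39.00 mGal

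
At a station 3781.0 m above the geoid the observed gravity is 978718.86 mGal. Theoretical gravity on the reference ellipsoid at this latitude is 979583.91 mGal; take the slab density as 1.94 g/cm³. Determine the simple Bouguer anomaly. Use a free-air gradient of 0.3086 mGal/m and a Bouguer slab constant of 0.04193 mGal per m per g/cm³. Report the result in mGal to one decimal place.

-5.8

Free-air correction = 0.3086 × 3781.0 = 1166.82 mGal
Free-air anomaly = 978718.86 − 979583.91 + (1166.82) = 301.77 mGal
Bouguer slab correction = 0.04193 × 1.94 × 3781.0 = 307.56 mGal
Simple Bouguer anomaly = 301.77 − (307.56) = -5.79 mGal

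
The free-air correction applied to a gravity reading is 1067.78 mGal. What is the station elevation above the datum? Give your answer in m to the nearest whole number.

h = 1067.78 / 0.3086 = 3460.08 m

3460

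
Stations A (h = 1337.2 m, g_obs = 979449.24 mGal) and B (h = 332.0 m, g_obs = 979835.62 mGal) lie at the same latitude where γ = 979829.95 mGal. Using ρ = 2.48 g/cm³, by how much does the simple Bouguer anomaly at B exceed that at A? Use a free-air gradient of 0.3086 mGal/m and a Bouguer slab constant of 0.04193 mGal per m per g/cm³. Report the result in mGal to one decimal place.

180.7

Δg_SB(A) = 979449.24 − 979829.95 + 0.3086×1337.2 − 0.04193×2.48×1337.2 = -107.10 mGal
Δg_SB(B) = 979835.62 − 979829.95 + 0.3086×332.0 − 0.04193×2.48×332.0 = 73.60 mGal
Difference = 73.60 − (-107.10) = 180.70 mGal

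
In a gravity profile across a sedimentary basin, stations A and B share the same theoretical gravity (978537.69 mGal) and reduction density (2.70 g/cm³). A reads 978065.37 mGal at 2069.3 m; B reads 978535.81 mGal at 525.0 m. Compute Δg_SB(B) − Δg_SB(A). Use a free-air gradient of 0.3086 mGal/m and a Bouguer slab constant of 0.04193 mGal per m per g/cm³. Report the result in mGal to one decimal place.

Δg_SB(A) = 978065.37 − 978537.69 + 0.3086×2069.3 − 0.04193×2.70×2069.3 = -68.00 mGal
Δg_SB(B) = 978535.81 − 978537.69 + 0.3086×525.0 − 0.04193×2.70×525.0 = 100.70 mGal
Difference = 100.70 − (-68.00) = 168.70 mGal

168.7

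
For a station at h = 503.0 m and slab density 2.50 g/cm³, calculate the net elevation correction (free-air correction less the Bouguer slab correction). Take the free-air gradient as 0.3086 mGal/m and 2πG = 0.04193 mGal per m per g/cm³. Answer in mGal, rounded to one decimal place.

102.5

Combined gradient = 0.3086 − 0.04193 × 2.50 = 0.2037750 mGal/m
Combined elevation correction = 0.2037750 × 503.0 = 102.5 mGal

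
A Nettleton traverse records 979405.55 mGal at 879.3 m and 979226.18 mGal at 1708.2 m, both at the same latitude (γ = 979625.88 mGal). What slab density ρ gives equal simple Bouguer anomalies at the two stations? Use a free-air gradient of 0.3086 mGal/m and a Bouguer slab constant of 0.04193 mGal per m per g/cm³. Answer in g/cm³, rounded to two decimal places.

Δg_obs = 979226.18 − 979405.55 = -179.37 mGal over Δh = 1708.2 − 879.3 = 828.9 m
Equal Bouguer anomalies ⇒ Δg_obs + (0.3086 − 0.04193ρ)·Δh = 0
0.3086 − 0.04193ρ = −Δg_obs/Δh = 0.21640
ρ = (0.3086 − 0.21640) / 0.04193 = 2.20 g/cm³

2.20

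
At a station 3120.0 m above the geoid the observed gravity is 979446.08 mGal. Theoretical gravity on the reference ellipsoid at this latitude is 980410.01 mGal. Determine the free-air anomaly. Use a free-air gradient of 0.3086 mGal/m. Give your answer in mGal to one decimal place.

-1.1

Free-air correction = 0.3086 × 3120.0 = 962.83 mGal
Free-air anomaly = 979446.08 − 980410.01 + (962.83) = -1.10 mGal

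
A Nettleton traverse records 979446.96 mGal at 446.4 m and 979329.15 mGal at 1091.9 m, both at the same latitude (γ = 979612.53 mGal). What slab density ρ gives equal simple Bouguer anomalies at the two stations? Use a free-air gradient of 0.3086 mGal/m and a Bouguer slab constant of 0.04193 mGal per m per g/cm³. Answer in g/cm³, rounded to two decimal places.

3.01

Δg_obs = 979329.15 − 979446.96 = -117.81 mGal over Δh = 1091.9 − 446.4 = 645.5 m
Equal Bouguer anomalies ⇒ Δg_obs + (0.3086 − 0.04193ρ)·Δh = 0
0.3086 − 0.04193ρ = −Δg_obs/Δh = 0.18251
ρ = (0.3086 − 0.18251) / 0.04193 = 3.01 g/cm³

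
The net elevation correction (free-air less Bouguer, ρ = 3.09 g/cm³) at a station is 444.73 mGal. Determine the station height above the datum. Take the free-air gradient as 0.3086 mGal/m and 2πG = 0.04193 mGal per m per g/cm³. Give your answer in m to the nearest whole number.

2484

Combined gradient = 0.3086 − 0.04193 × 3.09 = 0.1790363 mGal/m
h = 444.73 / 0.1790363 = 2484.02 m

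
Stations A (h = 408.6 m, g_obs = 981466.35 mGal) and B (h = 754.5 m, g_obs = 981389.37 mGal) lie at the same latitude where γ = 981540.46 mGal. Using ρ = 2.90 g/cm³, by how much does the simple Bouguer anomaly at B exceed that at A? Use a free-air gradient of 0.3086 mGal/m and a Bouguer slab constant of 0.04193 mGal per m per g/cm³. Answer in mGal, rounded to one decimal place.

-12.3

Δg_SB(A) = 981466.35 − 981540.46 + 0.3086×408.6 − 0.04193×2.90×408.6 = 2.30 mGal
Δg_SB(B) = 981389.37 − 981540.46 + 0.3086×754.5 − 0.04193×2.90×754.5 = -10.00 mGal
Difference = -10.00 − (2.30) = -12.30 mGal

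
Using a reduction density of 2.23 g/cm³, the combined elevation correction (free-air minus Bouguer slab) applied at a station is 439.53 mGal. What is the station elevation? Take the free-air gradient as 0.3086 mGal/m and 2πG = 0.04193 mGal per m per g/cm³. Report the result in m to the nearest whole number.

Combined gradient = 0.3086 − 0.04193 × 2.23 = 0.2150961 mGal/m
h = 439.53 / 0.2150961 = 2043.41 m

2043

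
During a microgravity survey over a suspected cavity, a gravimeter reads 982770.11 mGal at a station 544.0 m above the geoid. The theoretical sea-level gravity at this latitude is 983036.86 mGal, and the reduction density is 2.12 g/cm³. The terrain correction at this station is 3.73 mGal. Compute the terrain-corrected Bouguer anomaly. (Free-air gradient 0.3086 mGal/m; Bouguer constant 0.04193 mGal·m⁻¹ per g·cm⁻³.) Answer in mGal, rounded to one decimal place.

Free-air correction = 0.3086 × 544.0 = 167.88 mGal
Free-air anomaly = 982770.11 − 983036.86 + (167.88) = -98.87 mGal
Bouguer slab correction = 0.04193 × 2.12 × 544.0 = 48.36 mGal
Simple Bouguer anomaly = -98.87 − (48.36) = -147.23 mGal
Complete Bouguer anomaly = -147.23 + 3.73 = -143.50 mGal

-143.5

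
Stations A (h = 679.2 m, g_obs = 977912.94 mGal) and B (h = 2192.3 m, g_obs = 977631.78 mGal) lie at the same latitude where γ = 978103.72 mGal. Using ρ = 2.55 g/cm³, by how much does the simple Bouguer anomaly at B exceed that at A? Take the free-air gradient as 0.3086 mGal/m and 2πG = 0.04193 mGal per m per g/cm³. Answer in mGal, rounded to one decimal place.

24.0

Δg_SB(A) = 977912.94 − 978103.72 + 0.3086×679.2 − 0.04193×2.55×679.2 = -53.80 mGal
Δg_SB(B) = 977631.78 − 978103.72 + 0.3086×2192.3 − 0.04193×2.55×2192.3 = -29.80 mGal
Difference = -29.80 − (-53.80) = 24.00 mGal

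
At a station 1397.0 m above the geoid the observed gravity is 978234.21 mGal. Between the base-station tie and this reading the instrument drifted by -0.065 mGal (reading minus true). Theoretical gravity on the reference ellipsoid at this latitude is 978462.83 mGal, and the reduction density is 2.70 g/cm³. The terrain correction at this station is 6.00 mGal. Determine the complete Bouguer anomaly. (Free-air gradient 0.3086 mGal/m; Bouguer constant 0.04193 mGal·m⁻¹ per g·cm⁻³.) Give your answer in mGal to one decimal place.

Drift-corrected reading = 978234.21 − (-0.065) = 978234.275 mGal
Free-air correction = 0.3086 × 1397.0 = 431.11 mGal
Free-air anomaly = 978234.275 − 978462.83 + (431.11) = 202.555 mGal
Bouguer slab correction = 0.04193 × 2.70 × 1397.0 = 158.16 mGal
Simple Bouguer anomaly = 202.555 − (158.16) = 44.395 mGal
Complete Bouguer anomaly = 44.395 + 6.00 = 50.395 mGal

50.4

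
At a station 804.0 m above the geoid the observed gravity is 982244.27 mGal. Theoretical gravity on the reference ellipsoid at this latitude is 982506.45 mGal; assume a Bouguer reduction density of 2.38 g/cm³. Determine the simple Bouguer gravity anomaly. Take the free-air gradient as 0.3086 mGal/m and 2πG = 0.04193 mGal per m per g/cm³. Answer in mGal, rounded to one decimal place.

-94.3

Free-air correction = 0.3086 × 804.0 = 248.11 mGal
Free-air anomaly = 982244.27 − 982506.45 + (248.11) = -14.07 mGal
Bouguer slab correction = 0.04193 × 2.38 × 804.0 = 80.23 mGal
Simple Bouguer anomaly = -14.07 − (80.23) = -94.30 mGal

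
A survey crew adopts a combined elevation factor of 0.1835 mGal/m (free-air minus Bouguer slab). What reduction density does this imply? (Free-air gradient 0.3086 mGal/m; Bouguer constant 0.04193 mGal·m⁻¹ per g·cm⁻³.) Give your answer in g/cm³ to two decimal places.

0.1835 = 0.3086 − 0.04193 × ρ
ρ = (0.3086 − 0.1835) / 0.04193 = 2.98 g/cm³

2.98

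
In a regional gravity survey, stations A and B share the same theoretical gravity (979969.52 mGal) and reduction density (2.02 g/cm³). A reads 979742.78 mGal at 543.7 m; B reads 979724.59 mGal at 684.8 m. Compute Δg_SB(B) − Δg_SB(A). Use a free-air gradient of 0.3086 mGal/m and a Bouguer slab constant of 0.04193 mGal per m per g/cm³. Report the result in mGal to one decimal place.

13.4

Δg_SB(A) = 979742.78 − 979969.52 + 0.3086×543.7 − 0.04193×2.02×543.7 = -105.00 mGal
Δg_SB(B) = 979724.59 − 979969.52 + 0.3086×684.8 − 0.04193×2.02×684.8 = -91.60 mGal
Difference = -91.60 − (-105.00) = 13.40 mGal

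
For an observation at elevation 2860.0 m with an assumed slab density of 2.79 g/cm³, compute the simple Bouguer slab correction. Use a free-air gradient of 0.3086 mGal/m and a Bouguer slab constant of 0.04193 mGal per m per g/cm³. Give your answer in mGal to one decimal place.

334.6

Bouguer slab correction = 0.04193 × 2.79 × 2860.0 = 334.6 mGal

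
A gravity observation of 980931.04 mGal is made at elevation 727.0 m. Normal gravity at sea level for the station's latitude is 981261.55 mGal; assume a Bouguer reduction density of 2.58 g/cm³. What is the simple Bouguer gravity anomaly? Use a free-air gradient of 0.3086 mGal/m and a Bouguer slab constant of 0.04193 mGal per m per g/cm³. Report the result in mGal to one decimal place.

Free-air correction = 0.3086 × 727.0 = 224.35 mGal
Free-air anomaly = 980931.04 − 981261.55 + (224.35) = -106.16 mGal
Bouguer slab correction = 0.04193 × 2.58 × 727.0 = 78.65 mGal
Simple Bouguer anomaly = -106.16 − (78.65) = -184.81 mGal

-184.8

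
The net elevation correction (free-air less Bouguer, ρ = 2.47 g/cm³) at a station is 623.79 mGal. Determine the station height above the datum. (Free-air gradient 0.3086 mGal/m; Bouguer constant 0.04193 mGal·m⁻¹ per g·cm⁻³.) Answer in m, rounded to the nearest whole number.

3042

Combined gradient = 0.3086 − 0.04193 × 2.47 = 0.2050329 mGal/m
h = 623.79 / 0.2050329 = 3042.39 m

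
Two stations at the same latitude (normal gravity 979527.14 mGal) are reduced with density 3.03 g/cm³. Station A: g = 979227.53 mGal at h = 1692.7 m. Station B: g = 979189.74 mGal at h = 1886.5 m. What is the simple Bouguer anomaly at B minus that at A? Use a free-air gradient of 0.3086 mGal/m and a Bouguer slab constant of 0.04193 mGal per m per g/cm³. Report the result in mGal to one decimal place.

-2.6

Δg_SB(A) = 979227.53 − 979527.14 + 0.3086×1692.7 − 0.04193×3.03×1692.7 = 7.70 mGal
Δg_SB(B) = 979189.74 − 979527.14 + 0.3086×1886.5 − 0.04193×3.03×1886.5 = 5.10 mGal
Difference = 5.10 − (7.70) = -2.60 mGal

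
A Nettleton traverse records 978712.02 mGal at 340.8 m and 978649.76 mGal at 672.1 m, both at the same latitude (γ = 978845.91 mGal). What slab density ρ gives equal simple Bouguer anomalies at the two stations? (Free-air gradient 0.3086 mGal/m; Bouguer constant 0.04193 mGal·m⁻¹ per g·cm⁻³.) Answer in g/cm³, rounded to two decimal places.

2.88

Δg_obs = 978649.76 − 978712.02 = -62.26 mGal over Δh = 672.1 − 340.8 = 331.3 m
Equal Bouguer anomalies ⇒ Δg_obs + (0.3086 − 0.04193ρ)·Δh = 0
0.3086 − 0.04193ρ = −Δg_obs/Δh = 0.18793
ρ = (0.3086 − 0.18793) / 0.04193 = 2.88 g/cm³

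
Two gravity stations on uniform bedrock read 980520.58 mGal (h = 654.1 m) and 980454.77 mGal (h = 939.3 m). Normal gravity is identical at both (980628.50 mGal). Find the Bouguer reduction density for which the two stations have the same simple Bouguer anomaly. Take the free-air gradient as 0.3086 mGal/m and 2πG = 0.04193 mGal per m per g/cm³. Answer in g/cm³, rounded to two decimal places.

1.86

Δg_obs = 980454.77 − 980520.58 = -65.81 mGal over Δh = 939.3 − 654.1 = 285.2 m
Equal Bouguer anomalies ⇒ Δg_obs + (0.3086 − 0.04193ρ)·Δh = 0
0.3086 − 0.04193ρ = −Δg_obs/Δh = 0.23075
ρ = (0.3086 − 0.23075) / 0.04193 = 1.86 g/cm³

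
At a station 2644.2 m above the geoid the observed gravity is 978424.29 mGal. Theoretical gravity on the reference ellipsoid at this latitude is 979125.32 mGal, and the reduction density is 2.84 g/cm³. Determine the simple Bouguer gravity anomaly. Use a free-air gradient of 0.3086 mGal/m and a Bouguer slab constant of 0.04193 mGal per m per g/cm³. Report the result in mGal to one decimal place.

-199.9

Free-air correction = 0.3086 × 2644.2 = 816.00 mGal
Free-air anomaly = 978424.29 − 979125.32 + (816.00) = 114.97 mGal
Bouguer slab correction = 0.04193 × 2.84 × 2644.2 = 314.87 mGal
Simple Bouguer anomaly = 114.97 − (314.87) = -199.90 mGal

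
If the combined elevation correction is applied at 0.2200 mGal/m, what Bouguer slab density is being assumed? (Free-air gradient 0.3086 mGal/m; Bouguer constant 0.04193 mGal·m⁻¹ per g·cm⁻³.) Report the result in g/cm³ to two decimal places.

0.2200 = 0.3086 − 0.04193 × ρ
ρ = (0.3086 − 0.2200) / 0.04193 = 2.11 g/cm³

2.11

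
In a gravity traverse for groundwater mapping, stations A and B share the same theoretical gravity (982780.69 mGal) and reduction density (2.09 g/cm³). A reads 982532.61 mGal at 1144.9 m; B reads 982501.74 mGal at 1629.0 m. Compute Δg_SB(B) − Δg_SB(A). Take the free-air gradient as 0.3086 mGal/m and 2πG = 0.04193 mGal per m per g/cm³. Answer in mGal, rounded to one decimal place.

76.1

Δg_SB(A) = 982532.61 − 982780.69 + 0.3086×1144.9 − 0.04193×2.09×1144.9 = 4.90 mGal
Δg_SB(B) = 982501.74 − 982780.69 + 0.3086×1629.0 − 0.04193×2.09×1629.0 = 81.00 mGal
Difference = 81.00 − (4.90) = 76.10 mGal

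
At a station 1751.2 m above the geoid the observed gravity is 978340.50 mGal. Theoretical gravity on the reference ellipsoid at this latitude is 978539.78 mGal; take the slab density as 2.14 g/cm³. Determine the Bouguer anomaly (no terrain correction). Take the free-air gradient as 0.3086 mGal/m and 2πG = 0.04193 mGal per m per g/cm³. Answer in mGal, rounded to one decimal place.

Free-air correction = 0.3086 × 1751.2 = 540.42 mGal
Free-air anomaly = 978340.50 − 978539.78 + (540.42) = 341.14 mGal
Bouguer slab correction = 0.04193 × 2.14 × 1751.2 = 157.14 mGal
Simple Bouguer anomaly = 341.14 − (157.14) = 184.00 mGal

184.0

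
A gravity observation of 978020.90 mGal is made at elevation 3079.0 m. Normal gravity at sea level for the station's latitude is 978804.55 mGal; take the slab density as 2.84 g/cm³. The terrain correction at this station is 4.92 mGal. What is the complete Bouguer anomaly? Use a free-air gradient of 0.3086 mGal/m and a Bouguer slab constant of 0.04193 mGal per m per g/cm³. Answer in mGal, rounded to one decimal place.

-195.2

Free-air correction = 0.3086 × 3079.0 = 950.18 mGal
Free-air anomaly = 978020.90 − 978804.55 + (950.18) = 166.53 mGal
Bouguer slab correction = 0.04193 × 2.84 × 3079.0 = 366.65 mGal
Simple Bouguer anomaly = 166.53 − (366.65) = -200.12 mGal
Complete Bouguer anomaly = -200.12 + 4.92 = -195.20 mGal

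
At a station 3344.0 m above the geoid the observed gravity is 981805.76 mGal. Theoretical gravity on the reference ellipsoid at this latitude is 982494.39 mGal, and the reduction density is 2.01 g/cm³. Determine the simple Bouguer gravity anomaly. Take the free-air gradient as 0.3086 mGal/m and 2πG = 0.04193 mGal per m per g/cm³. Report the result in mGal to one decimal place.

Free-air correction = 0.3086 × 3344.0 = 1031.96 mGal
Free-air anomaly = 981805.76 − 982494.39 + (1031.96) = 343.33 mGal
Bouguer slab correction = 0.04193 × 2.01 × 3344.0 = 281.83 mGal
Simple Bouguer anomaly = 343.33 − (281.83) = 61.50 mGal

61.5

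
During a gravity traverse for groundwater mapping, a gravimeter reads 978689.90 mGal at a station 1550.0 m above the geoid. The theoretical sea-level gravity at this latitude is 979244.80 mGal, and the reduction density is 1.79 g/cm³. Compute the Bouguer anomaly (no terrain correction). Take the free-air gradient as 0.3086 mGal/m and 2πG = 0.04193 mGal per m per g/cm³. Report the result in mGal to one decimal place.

Free-air correction = 0.3086 × 1550.0 = 478.33 mGal
Free-air anomaly = 978689.90 − 979244.80 + (478.33) = -76.57 mGal
Bouguer slab correction = 0.04193 × 1.79 × 1550.0 = 116.33 mGal
Simple Bouguer anomaly = -76.57 − (116.33) = -192.90 mGal

-192.9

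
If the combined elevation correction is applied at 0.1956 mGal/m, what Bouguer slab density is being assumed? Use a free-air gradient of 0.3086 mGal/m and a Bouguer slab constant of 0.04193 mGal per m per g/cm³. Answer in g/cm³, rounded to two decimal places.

2.69

0.1956 = 0.3086 − 0.04193 × ρ
ρ = (0.3086 − 0.1956) / 0.04193 = 2.69 g/cm³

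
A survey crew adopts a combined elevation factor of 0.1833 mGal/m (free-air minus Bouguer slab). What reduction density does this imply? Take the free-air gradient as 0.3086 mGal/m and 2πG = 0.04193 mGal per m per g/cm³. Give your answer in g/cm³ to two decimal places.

0.1833 = 0.3086 − 0.04193 × ρ
ρ = (0.3086 − 0.1833) / 0.04193 = 2.99 g/cm³

2.99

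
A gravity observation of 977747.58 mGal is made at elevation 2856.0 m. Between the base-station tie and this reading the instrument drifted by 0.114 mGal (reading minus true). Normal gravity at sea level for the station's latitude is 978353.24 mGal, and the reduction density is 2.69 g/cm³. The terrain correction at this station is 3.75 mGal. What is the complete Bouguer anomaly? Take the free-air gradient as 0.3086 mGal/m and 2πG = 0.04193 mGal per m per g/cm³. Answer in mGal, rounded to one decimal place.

Drift-corrected reading = 977747.58 − (0.114) = 977747.466 mGal
Free-air correction = 0.3086 × 2856.0 = 881.36 mGal
Free-air anomaly = 977747.466 − 978353.24 + (881.36) = 275.586 mGal
Bouguer slab correction = 0.04193 × 2.69 × 2856.0 = 322.13 mGal
Simple Bouguer anomaly = 275.586 − (322.13) = -46.544 mGal
Complete Bouguer anomaly = -46.544 + 3.75 = -42.794 mGal

-42.8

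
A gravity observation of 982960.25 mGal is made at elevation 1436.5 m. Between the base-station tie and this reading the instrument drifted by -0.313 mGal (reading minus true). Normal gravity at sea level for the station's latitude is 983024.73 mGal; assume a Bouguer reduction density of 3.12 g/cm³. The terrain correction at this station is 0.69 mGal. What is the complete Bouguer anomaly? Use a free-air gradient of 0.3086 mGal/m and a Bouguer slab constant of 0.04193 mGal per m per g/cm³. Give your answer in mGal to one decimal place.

Drift-corrected reading = 982960.25 − (-0.313) = 982960.563 mGal
Free-air correction = 0.3086 × 1436.5 = 443.30 mGal
Free-air anomaly = 982960.563 − 983024.73 + (443.30) = 379.133 mGal
Bouguer slab correction = 0.04193 × 3.12 × 1436.5 = 187.93 mGal
Simple Bouguer anomaly = 379.133 − (187.93) = 191.203 mGal
Complete Bouguer anomaly = 191.203 + 0.69 = 191.893 mGal

191.9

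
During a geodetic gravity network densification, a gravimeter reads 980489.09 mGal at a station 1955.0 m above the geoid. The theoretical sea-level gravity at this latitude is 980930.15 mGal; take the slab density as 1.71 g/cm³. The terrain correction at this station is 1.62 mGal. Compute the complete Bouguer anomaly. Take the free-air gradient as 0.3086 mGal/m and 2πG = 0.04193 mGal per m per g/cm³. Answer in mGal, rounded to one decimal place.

Free-air correction = 0.3086 × 1955.0 = 603.31 mGal
Free-air anomaly = 980489.09 − 980930.15 + (603.31) = 162.25 mGal
Bouguer slab correction = 0.04193 × 1.71 × 1955.0 = 140.17 mGal
Simple Bouguer anomaly = 162.25 − (140.17) = 22.08 mGal
Complete Bouguer anomaly = 22.08 + 1.62 = 23.70 mGal

23.7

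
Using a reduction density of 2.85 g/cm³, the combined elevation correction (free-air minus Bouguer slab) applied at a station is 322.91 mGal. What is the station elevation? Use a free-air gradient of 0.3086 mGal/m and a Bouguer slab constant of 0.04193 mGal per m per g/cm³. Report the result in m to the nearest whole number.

Combined gradient = 0.3086 − 0.04193 × 2.85 = 0.1890995 mGal/m
h = 322.91 / 0.1890995 = 1707.62 m

1708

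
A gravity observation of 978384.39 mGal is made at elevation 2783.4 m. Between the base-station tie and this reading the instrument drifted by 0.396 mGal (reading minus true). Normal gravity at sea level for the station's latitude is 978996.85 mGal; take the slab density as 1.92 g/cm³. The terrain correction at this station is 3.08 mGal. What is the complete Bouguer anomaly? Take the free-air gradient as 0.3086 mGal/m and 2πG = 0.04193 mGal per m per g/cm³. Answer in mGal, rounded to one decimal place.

25.1

Drift-corrected reading = 978384.39 − (0.396) = 978383.994 mGal
Free-air correction = 0.3086 × 2783.4 = 858.96 mGal
Free-air anomaly = 978383.994 − 978996.85 + (858.96) = 246.104 mGal
Bouguer slab correction = 0.04193 × 1.92 × 2783.4 = 224.08 mGal
Simple Bouguer anomaly = 246.104 − (224.08) = 22.024 mGal
Complete Bouguer anomaly = 22.024 + 3.08 = 25.104 mGal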